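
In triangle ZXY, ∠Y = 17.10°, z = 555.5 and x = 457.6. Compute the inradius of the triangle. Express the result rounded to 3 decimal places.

r ≈ 62.697

By the law of cosines, y² = z² + x² − 2·z·x·cos Y = 32059, so y ≈ 179.05.
Area = ½·z·x·sin Y ≈ 37372.
Semiperimeter s = (555.5+457.6+179.05)/2 = 596.08.
Inradius = area/s = 37372/596.08 ≈ 62.697.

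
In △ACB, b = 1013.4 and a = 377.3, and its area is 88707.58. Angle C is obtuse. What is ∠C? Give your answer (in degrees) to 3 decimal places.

∠C ≈ 152.354°

From area = ½·b·a·sin C, we get sin C = 2·area/(b·a) ≈ 0.46401.
Taking the obtuse solution, ∠C ≈ 152.35°.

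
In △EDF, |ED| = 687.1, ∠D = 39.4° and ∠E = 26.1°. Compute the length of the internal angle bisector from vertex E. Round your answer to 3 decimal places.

The third angle is ∠F = 180° − ∠E − ∠D = 114.50°.
Law of sines: |DF| = |ED|·sin E/sin F ≈ 332.19.
Law of sines: |FE| = |ED|·sin D/sin F ≈ 479.28.
The bisector from E has length 2·|FE|·|ED|·cos(∠E/2)/(|FE|+|ED|) ≈ 550.09.

550.090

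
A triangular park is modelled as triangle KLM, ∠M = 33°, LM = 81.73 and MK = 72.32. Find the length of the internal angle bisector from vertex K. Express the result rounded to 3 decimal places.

By the law of cosines, KL² = LM² + MK² − 2·LM·MK·cos M = 1995.7, so KL ≈ 44.673.
Law of cosines again: cos K = (MK² + KL² − LM²)/(2·MK·KL) ≈ 0.08451, so ∠K ≈ 85.15°.
The bisector from K has length 2·MK·KL·cos(∠K/2)/(MK+KL) ≈ 40.67.

t_K ≈ 40.670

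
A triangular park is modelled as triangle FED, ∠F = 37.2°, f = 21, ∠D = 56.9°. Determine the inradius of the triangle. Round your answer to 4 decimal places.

The third angle is ∠E = 180° − ∠D − ∠F = 85.90°.
Law of sines: e = f·sin E/sin F ≈ 34.645.
Law of sines: d = f·sin D/sin F ≈ 29.097.
Area = ½·f·e·sin D ≈ 304.74.
Semiperimeter s = (21+34.645+29.097)/2 = 42.371.
Inradius = area/s = 304.74/42.371 ≈ 7.1921.

7.1921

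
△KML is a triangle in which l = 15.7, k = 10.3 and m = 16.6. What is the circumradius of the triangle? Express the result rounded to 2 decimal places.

R ≈ 8.55

By the law of cosines, cos K = (m² + l² − k²) / (2·m·l) ≈ 0.79802, so ∠K ≈ 37.06°.
Circumradius = k/(2 sin K) ≈ 8.5459.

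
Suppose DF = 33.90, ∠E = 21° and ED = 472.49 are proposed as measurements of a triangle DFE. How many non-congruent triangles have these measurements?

0

ED·sin E = 472.49·sin(21°) ≈ 169.3.
Since DF = 33.90 < 169.3 = ED sin E, no triangle exists.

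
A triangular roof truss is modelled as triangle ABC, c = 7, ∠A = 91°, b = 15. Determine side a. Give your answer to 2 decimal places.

16.66

By the law of cosines, a² = b² + c² − 2·b·c·cos A = 277.67, so a ≈ 16.663.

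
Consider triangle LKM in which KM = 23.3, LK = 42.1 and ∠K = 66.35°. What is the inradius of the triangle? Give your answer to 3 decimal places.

r ≈ 8.599

By the law of cosines, ML² = LK² + KM² − 2·LK·KM·cos K = 1528.3, so ML ≈ 39.094.
Area = ½·LK·KM·sin K ≈ 449.27.
Semiperimeter s = (23.3+39.094+42.1)/2 = 52.247.
Inradius = area/s = 449.27/52.247 ≈ 8.599.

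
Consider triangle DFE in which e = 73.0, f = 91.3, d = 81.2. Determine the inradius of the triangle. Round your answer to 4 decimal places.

r ≈ 23.0134

Semiperimeter s = (81.2 + 91.3 + 73)/2 = 122.75.
Heron's formula: area = √(122.75·41.55·31.45·49.75) ≈ 2824.9.
Inradius = area/s = 2824.9/122.75 ≈ 23.013.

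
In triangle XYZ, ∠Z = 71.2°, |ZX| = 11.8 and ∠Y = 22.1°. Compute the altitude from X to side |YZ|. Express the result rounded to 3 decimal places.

The third angle is ∠X = 180° − ∠Y − ∠Z = 86.70°.
Law of sines: |YZ| = |ZX|·sin X/sin Y ≈ 31.312.
Law of sines: |XY| = |ZX|·sin Z/sin Y ≈ 29.691.
Area = ½·|ZX|·|YZ|·sin Z ≈ 174.89.
The altitude from X has length 2·area/|YZ| ≈ 11.17.

11.170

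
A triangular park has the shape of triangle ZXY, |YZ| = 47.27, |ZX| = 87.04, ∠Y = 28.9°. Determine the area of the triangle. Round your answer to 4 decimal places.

1432.0439

Law of sines: sin X = |YZ|·sin Y/|ZX| ≈ 0.26246.
Since |ZX| ≥ |YZ|, only the acute value applies: ∠X ≈ 15.22°.
Then ∠Z = 180° − ∠Y − ∠X ≈ 135.88°.
Law of sines gives |XY| = |ZX|·sin Z/sin Y ≈ 125.37.
Area = ½·|ZX|·|YZ|·sin Z ≈ 1432.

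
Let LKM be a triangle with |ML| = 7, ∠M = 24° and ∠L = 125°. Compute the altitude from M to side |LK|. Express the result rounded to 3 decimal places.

The third angle is ∠K = 180° − ∠M − ∠L = 31.00°.
Law of sines: |KM| = |ML|·sin L/sin K ≈ 11.133.
Law of sines: |LK| = |ML|·sin M/sin K ≈ 5.5281.
Area = ½·|ML|·|KM|·sin M ≈ 15.849.
The altitude from M has length 2·area/|LK| ≈ 5.7341.

h_M ≈ 5.734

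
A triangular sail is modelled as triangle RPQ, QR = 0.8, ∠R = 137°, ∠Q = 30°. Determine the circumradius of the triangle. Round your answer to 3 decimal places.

1.778

The third angle is ∠P = 180° − ∠Q − ∠R = 13.00°.
Law of sines: PQ = QR·sin R/sin P ≈ 2.4254.
Law of sines: RP = QR·sin Q/sin P ≈ 1.7782.
Circumradius = QR/(2 sin P) ≈ 1.7782.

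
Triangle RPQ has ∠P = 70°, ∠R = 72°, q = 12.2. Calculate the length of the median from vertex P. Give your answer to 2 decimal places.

m_P ≈ 12.86

The third angle is ∠Q = 180° − ∠R − ∠P = 38.00°.
Law of sines: r = q·sin R/sin Q ≈ 18.846.
Law of sines: p = q·sin P/sin Q ≈ 18.621.
Median from P: ½√(2·q² + 2·r² − p²) ≈ 12.858.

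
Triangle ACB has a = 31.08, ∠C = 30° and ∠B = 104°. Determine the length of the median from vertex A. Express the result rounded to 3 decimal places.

The third angle is ∠A = 180° − ∠C − ∠B = 46.00°.
Law of sines: c = a·sin C/sin A ≈ 21.603.
Law of sines: b = a·sin B/sin A ≈ 41.923.
Median from A: ½√(2·c² + 2·b² − a²) ≈ 29.506.

m_A ≈ 29.506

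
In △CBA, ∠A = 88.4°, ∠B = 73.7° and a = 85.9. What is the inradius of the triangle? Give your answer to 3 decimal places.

The third angle is ∠C = 180° − ∠B − ∠A = 17.90°.
Law of sines: c = a·sin C/sin A ≈ 26.412.
Law of sines: b = a·sin B/sin A ≈ 82.479.
Area = ½·a·c·sin B ≈ 1088.8.
Semiperimeter s = (26.412+82.479+85.9)/2 = 97.396.
Inradius = area/s = 1088.8/97.396 ≈ 11.179.

r ≈ 11.179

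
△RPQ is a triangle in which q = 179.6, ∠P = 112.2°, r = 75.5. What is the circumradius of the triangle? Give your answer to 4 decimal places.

118.5654

By the law of cosines, p² = q² + r² − 2·q·r·cos P = 48203, so p ≈ 219.55.
Area = ½·q·r·sin P ≈ 6277.3.
Circumradius = p/(2 sin P) ≈ 118.57.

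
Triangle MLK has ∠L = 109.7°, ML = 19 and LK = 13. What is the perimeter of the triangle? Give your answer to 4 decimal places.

By the law of cosines, KM² = ML² + LK² − 2·ML·LK·cos L = 696.53, so KM ≈ 26.392.
Semiperimeter s = (13+26.392+19)/2 = 29.196.
Perimeter = 13 + 26.392 + 19 = 58.392.

58.3918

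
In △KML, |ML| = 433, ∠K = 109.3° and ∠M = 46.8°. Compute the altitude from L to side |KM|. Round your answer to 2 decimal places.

h_L ≈ 315.64

The third angle is ∠L = 180° − ∠K − ∠M = 23.90°.
Law of sines: |LK| = |ML|·sin M/sin K ≈ 334.44.
Law of sines: |KM| = |ML|·sin L/sin K ≈ 185.87.
Area = ½·|ML|·|LK|·sin L ≈ 29335.
The altitude from L has length 2·area/|KM| ≈ 315.64.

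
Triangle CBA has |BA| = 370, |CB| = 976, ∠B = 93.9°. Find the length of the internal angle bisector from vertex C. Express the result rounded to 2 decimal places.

t_C ≈ 1003.64

By the law of cosines, |AC|² = |CB|² + |BA|² − 2·|CB|·|BA|·cos B = 1.1386e+06, so |AC| ≈ 1067.1.
Law of cosines again: cos C = (|AC|² + |CB|² − |BA|²)/(2·|AC|·|CB|) ≈ 0.93825, so ∠C ≈ 20.24°.
The bisector from C has length 2·|AC|·|CB|·cos(∠C/2)/(|AC|+|CB|) ≈ 1003.6.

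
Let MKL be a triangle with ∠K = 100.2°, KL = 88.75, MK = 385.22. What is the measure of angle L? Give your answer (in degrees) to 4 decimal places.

By the law of cosines, LM² = MK² + KL² − 2·MK·KL·cos K = 1.6838e+05, so LM ≈ 410.34.
Law of cosines again: cos L = (KL² + LM² − MK²)/(2·KL·LM) ≈ 0.38253, so ∠L ≈ 67.51°.

67.5097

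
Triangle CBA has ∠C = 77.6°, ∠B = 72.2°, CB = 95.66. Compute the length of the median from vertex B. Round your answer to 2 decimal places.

The third angle is ∠A = 180° − ∠C − ∠B = 30.20°.
Law of sines: BA = CB·sin C/sin A ≈ 185.74.
Law of sines: AC = CB·sin B/sin A ≈ 181.07.
Median from B: ½√(2·CB² + 2·BA² − AC²) ≈ 116.74.

m_B ≈ 116.74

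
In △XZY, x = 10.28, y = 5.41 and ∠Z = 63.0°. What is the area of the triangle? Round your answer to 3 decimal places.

area ≈ 24.777

Area = ½·y·x·sin Z ≈ 24.777.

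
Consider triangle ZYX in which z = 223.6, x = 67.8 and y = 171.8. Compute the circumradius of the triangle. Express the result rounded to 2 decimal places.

By the law of cosines, cos Z = (y² + x² − z²) / (2·y·x) ≈ -0.68187, so ∠Z ≈ 132.99°.
Circumradius = z/(2 sin Z) ≈ 152.84.

152.84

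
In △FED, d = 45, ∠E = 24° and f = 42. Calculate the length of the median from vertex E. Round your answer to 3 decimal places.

By the law of cosines, e² = d² + f² − 2·d·f·cos E = 335.8, so e ≈ 18.325.
Median from E: ½√(2·d² + 2·f² − e²) ≈ 42.551.

42.551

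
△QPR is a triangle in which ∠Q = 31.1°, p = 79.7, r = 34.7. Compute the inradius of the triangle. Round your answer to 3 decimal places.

By the law of cosines, q² = p² + r² − 2·p·r·cos Q = 2820, so q ≈ 53.104.
Area = ½·p·r·sin Q ≈ 714.26.
Semiperimeter s = (53.104+79.7+34.7)/2 = 83.752.
Inradius = area/s = 714.26/83.752 ≈ 8.5283.

8.528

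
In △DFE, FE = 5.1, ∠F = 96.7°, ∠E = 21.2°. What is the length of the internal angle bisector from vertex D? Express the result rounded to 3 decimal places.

2.621

The third angle is ∠D = 180° − ∠F − ∠E = 62.10°.
Law of sines: ED = FE·sin F/sin D ≈ 5.7314.
Law of sines: DF = FE·sin E/sin D ≈ 2.0868.
The bisector from D has length 2·ED·DF·cos(∠D/2)/(ED+DF) ≈ 2.6213.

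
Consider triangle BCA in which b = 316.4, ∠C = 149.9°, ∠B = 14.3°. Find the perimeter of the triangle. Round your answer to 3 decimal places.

1307.608

The third angle is ∠A = 180° − ∠B − ∠C = 15.80°.
Law of sines: c = b·sin C/sin B ≈ 642.42.
Law of sines: a = b·sin A/sin B ≈ 348.78.
Semiperimeter s = (316.4+642.42+348.78)/2 = 653.8.
Perimeter = 316.4 + 642.42 + 348.78 = 1307.6.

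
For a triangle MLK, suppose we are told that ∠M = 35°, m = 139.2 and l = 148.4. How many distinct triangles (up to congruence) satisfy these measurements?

l·sin M = 148.4·sin(35°) ≈ 85.12.
Since l sin M < m < l (85.12 < 139.2 < 148.4), two triangles exist.

2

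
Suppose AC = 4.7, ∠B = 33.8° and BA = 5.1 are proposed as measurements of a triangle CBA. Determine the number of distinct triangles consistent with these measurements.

BA·sin B = 5.1·sin(33.8°) ≈ 2.837.
Since BA sin B < AC < BA (2.837 < 4.7 < 5.1), two triangles exist.

2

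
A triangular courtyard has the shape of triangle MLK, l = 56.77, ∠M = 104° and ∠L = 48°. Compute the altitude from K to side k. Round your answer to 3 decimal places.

The third angle is ∠K = 180° − ∠M − ∠L = 28.00°.
Law of sines: m = l·sin M/sin L ≈ 74.122.
Law of sines: k = l·sin K/sin L ≈ 35.864.
Area = ½·l·m·sin K ≈ 987.75.
The altitude from K has length 2·area/k ≈ 55.084.

h_K ≈ 55.084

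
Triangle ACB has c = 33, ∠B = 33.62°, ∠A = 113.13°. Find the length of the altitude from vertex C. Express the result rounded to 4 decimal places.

The third angle is ∠C = 180° − ∠B − ∠A = 33.25°.
Law of sines: a = c·sin A/sin C ≈ 55.349.
Law of sines: b = c·sin B/sin C ≈ 33.324.
Area = ½·c·a·sin B ≈ 505.65.
The altitude from C has length 2·area/c ≈ 30.646.

h_C ≈ 30.6456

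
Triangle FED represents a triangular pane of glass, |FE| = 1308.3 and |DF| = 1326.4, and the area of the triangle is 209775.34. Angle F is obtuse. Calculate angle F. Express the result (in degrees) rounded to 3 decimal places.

From area = ½·|DF|·|FE|·sin F, we get sin F = 2·area/(|DF|·|FE|) ≈ 0.24177.
Taking the obtuse solution, ∠F ≈ 166.01°.

166.009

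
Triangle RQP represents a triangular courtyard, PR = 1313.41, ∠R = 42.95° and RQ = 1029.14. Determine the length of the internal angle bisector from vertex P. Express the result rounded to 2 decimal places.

960.90

By the law of cosines, QP² = PR² + RQ² − 2·PR·RQ·cos R = 8.0545e+05, so QP ≈ 897.47.
Law of cosines again: cos P = (QP² + PR² − RQ²)/(2·QP·PR) ≈ 0.62412, so ∠P ≈ 51.38°.
The bisector from P has length 2·QP·PR·cos(∠P/2)/(QP+PR) ≈ 960.9.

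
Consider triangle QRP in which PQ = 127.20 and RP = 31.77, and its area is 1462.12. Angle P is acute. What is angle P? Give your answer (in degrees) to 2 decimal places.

From area = ½·RP·PQ·sin P, we get sin P = 2·area/(RP·PQ) ≈ 0.72362.
Taking the acute solution, ∠P ≈ 46.35°.

∠P ≈ 46.35°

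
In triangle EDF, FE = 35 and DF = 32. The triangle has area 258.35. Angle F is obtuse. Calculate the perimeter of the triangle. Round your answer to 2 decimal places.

perimeter ≈ 132.09

From area = ½·DF·FE·sin F, we get sin F = 2·area/(DF·FE) ≈ 0.46134.
Taking the obtuse solution, ∠F ≈ 2.662 rad.
Law of cosines then gives ED ≈ 65.087.
Perimeter = 32 + 35 + 65.087 = 132.09.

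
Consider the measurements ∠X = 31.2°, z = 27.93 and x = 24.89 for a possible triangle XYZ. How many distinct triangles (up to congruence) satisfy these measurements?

z·sin X = 27.93·sin(31.2°) ≈ 14.47.
Since z sin X < x < z (14.47 < 24.89 < 27.93), two triangles exist.

2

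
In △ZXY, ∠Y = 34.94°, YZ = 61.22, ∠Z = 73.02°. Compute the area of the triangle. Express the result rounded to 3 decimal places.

area ≈ 1079.035

The third angle is ∠X = 180° − ∠Y − ∠Z = 72.04°.
Law of sines: XY = YZ·sin Z/sin X ≈ 61.55.
Law of sines: ZX = YZ·sin Y/sin X ≈ 36.858.
Area = ½·YZ·XY·sin Y ≈ 1079.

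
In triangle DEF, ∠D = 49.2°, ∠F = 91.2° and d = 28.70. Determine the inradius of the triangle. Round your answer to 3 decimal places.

The third angle is ∠E = 180° − ∠F − ∠D = 39.60°.
Law of sines: e = d·sin E/sin D ≈ 24.167.
Law of sines: f = d·sin F/sin D ≈ 37.905.
Area = ½·d·e·sin F ≈ 346.72.
Semiperimeter s = (28.7+24.167+37.905)/2 = 45.386.
Inradius = area/s = 346.72/45.386 ≈ 7.6393.

7.639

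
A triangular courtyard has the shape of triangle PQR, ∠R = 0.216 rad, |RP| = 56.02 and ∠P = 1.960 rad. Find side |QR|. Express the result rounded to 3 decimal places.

The third angle is ∠Q = π − ∠R − ∠P = 0.966 rad.
Law of sines: |QR| = |RP|·sin P/sin Q ≈ 63.024.

63.024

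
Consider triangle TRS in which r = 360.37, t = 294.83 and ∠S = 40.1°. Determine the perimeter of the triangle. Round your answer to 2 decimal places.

By the law of cosines, s² = t² + r² − 2·t·r·cos S = 54249, so s ≈ 232.91.
Semiperimeter p = (294.83+360.37+232.91)/2 = 444.06.
Perimeter = 294.83 + 360.37 + 232.91 = 888.11.

888.11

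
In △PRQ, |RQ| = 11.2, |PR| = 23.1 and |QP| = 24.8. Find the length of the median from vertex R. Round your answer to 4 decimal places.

m_R ≈ 13.2576

Median from R: ½√(2·|PR|² + 2·|RQ|² − |QP|²) ≈ 13.258.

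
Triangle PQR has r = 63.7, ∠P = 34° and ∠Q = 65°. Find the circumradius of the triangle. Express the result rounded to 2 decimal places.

The third angle is ∠R = 180° − ∠P − ∠Q = 81.00°.
Law of sines: p = r·sin P/sin R ≈ 36.065.
Law of sines: q = r·sin Q/sin R ≈ 58.451.
Circumradius = r/(2 sin R) ≈ 32.247.

32.25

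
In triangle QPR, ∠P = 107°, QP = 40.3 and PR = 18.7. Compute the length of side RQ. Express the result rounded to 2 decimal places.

By the law of cosines, RQ² = QP² + PR² − 2·QP·PR·cos P = 2414.4, so RQ ≈ 49.137.

49.14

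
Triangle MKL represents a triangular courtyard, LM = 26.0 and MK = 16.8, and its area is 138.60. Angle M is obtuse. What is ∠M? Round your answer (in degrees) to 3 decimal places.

From area = ½·LM·MK·sin M, we get sin M = 2·area/(LM·MK) ≈ 0.63462.
Taking the obtuse solution, ∠M ≈ 140.61°.

∠M ≈ 140.609°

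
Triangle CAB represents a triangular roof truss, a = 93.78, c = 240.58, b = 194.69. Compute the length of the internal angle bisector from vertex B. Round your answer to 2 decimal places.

122.12

By the law of cosines, cos B = (c² + a² − b²) / (2·c·a) ≈ 0.63757, so ∠B ≈ 50.39°.
The bisector from B has length 2·c·a·cos(∠B/2)/(c+a) ≈ 122.12.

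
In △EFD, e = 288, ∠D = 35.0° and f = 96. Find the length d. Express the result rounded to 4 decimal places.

By the law of cosines, d² = e² + f² − 2·e·f·cos D = 46864, so d ≈ 216.48.

216.4813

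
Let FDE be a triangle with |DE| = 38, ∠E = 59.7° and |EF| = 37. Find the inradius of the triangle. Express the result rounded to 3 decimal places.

10.806

By the law of cosines, |FD|² = |DE|² + |EF|² − 2·|DE|·|EF|·cos E = 1394.3, so |FD| ≈ 37.34.
Area = ½·|DE|·|EF|·sin E ≈ 606.97.
Semiperimeter s = (38+37+37.34)/2 = 56.17.
Inradius = area/s = 606.97/56.17 ≈ 10.806.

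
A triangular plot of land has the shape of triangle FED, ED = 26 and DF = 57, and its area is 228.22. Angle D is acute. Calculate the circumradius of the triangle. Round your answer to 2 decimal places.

53.97

From area = ½·ED·DF·sin D, we get sin D = 2·area/(ED·DF) ≈ 0.30799.
Taking the acute solution, ∠D ≈ 17.94°.
Law of cosines then gives FE ≈ 33.243.
Circumradius = FE/(2 sin D) ≈ 53.967.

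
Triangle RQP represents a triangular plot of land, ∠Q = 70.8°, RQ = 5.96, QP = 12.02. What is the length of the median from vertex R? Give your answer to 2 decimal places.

6.93

By the law of cosines, PR² = RQ² + QP² − 2·RQ·QP·cos Q = 132.88, so PR ≈ 11.527.
Median from R: ½√(2·PR² + 2·RQ² − QP²) ≈ 6.9341.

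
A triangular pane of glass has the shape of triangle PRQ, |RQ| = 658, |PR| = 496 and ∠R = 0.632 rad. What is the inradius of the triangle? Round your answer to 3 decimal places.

r ≈ 124.851

By the law of cosines, |QP|² = |PR|² + |RQ|² − 2·|PR|·|RQ|·cos R = 1.5232e+05, so |QP| ≈ 390.28.
Area = ½·|PR|·|RQ|·sin R ≈ 96403.
Semiperimeter s = (658+390.28+496)/2 = 772.14.
Inradius = area/s = 96403/772.14 ≈ 124.85.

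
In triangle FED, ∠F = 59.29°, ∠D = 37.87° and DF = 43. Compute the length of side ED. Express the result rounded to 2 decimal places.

The third angle is ∠E = 180° − ∠D − ∠F = 82.84°.
Law of sines: ED = DF·sin F/sin E ≈ 37.26.

37.26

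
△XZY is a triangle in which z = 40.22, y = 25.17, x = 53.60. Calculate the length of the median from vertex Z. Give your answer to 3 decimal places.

36.726

Median from Z: ½√(2·y² + 2·x² − z²) ≈ 36.726.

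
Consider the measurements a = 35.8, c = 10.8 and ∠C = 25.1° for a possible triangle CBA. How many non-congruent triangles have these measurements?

a·sin C = 35.8·sin(25.1°) ≈ 15.19.
Since c = 10.8 < 15.19 = a sin C, no triangle exists.

0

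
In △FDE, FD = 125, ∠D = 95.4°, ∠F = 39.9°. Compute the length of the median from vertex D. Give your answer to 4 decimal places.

The third angle is ∠E = 180° − ∠F − ∠D = 44.70°.
Law of sines: DE = FD·sin F/sin E ≈ 113.99.
Law of sines: EF = FD·sin D/sin E ≈ 176.92.
Median from D: ½√(2·FD² + 2·DE² − EF²) ≈ 80.525.

m_D ≈ 80.5252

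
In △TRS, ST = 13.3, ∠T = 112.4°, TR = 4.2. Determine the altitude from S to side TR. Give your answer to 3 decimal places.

By the law of cosines, RS² = ST² + TR² − 2·ST·TR·cos T = 237.1, so RS ≈ 15.398.
Area = ½·ST·TR·sin T ≈ 25.823.
The altitude from S has length 2·area/TR ≈ 12.296.

12.296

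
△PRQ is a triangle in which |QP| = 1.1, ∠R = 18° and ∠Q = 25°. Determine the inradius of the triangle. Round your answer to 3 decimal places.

The third angle is ∠P = 180° − ∠R − ∠Q = 137.00°.
Law of sines: |RQ| = |QP|·sin P/sin R ≈ 2.4277.
Law of sines: |PR| = |QP|·sin Q/sin R ≈ 1.5044.
Area = ½·|QP|·|RQ|·sin Q ≈ 0.56429.
Semiperimeter s = (2.4277+1.1+1.5044)/2 = 2.516.
Inradius = area/s = 0.56429/2.516 ≈ 0.22428.

r ≈ 0.224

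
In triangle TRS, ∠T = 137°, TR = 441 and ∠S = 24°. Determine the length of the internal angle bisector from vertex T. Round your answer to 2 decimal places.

143.71

The third angle is ∠R = 180° − ∠S − ∠T = 19.00°.
Law of sines: RS = TR·sin T/sin S ≈ 739.45.
Law of sines: ST = TR·sin R/sin S ≈ 352.99.
The bisector from T has length 2·ST·TR·cos(∠T/2)/(ST+TR) ≈ 143.71.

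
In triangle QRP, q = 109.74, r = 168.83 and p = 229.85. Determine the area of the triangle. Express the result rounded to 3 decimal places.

Semiperimeter s = (109.74 + 168.83 + 229.85)/2 = 254.21.
Heron's formula: area = √(254.21·144.47·85.38·24.36) ≈ 8739.8.

8739.808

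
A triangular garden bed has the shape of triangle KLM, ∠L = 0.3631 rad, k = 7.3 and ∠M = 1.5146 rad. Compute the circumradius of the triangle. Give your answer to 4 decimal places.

The third angle is ∠K = π − ∠L − ∠M = 1.2639 rad.
Law of sines: l = k·sin L/sin K ≈ 2.7199.
Law of sines: m = k·sin M/sin K ≈ 7.6457.
Circumradius = k/(2 sin K) ≈ 3.8289.

3.8289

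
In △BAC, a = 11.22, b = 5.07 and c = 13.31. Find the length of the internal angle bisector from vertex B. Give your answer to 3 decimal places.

By the law of cosines, cos B = (a² + c² − b²) / (2·a·c) ≈ 0.92856, so ∠B ≈ 21.79°.
The bisector from B has length 2·a·c·cos(∠B/2)/(a+c) ≈ 11.957.

t_B ≈ 11.957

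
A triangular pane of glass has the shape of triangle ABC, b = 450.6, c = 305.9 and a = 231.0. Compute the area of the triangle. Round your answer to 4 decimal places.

area ≈ 32428.0562

Semiperimeter s = (231 + 450.6 + 305.9)/2 = 493.75.
Heron's formula: area = √(493.75·262.75·43.15·187.85) ≈ 32428.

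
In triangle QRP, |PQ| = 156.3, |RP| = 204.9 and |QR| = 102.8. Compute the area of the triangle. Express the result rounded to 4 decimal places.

7841.6569

Semiperimeter s = (204.9 + 156.3 + 102.8)/2 = 232.
Heron's formula: area = √(232·27.1·75.7·129.2) ≈ 7841.7.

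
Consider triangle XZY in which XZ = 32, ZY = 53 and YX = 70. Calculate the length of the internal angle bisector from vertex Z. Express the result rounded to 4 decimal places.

By the law of cosines, cos Z = (XZ² + ZY² − YX²) / (2·XZ·ZY) ≈ -0.31456, so ∠Z ≈ 108.33°.
The bisector from Z has length 2·XZ·ZY·cos(∠Z/2)/(XZ+ZY) ≈ 23.362.

23.3618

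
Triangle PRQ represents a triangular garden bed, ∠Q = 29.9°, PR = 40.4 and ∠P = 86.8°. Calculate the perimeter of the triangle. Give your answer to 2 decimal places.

perimeter ≈ 193.72

The third angle is ∠R = 180° − ∠Q − ∠P = 63.30°.
Law of sines: RQ = PR·sin P/sin Q ≈ 80.919.
Law of sines: QP = PR·sin R/sin Q ≈ 72.403.
Semiperimeter s = (80.919+72.403+40.4)/2 = 96.861.
Perimeter = 80.919 + 72.403 + 40.4 = 193.72.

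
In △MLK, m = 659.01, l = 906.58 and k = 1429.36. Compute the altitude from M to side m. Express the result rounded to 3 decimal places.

682.239

Semiperimeter s = (659.01 + 906.58 + 1429.4)/2 = 1497.5.
Heron's formula: area = √(1497.5·838.46·590.89·68.115) ≈ 2.248e+05.
The altitude from M has length 2·area/m ≈ 682.24.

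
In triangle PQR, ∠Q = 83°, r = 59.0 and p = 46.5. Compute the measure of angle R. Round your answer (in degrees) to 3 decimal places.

By the law of cosines, q² = r² + p² − 2·r·p·cos Q = 4974.6, so q ≈ 70.531.
Law of cosines again: cos R = (p² + q² − r²)/(2·p·q) ≈ 0.55734, so ∠R ≈ 56.13°.

∠R ≈ 56.128°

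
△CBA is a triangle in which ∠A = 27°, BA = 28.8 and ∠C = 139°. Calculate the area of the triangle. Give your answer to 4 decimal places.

area ≈ 69.4279

The third angle is ∠B = 180° − ∠A − ∠C = 14.00°.
Law of sines: AC = BA·sin B/sin C ≈ 10.62.
Law of sines: CB = BA·sin A/sin C ≈ 19.929.
Area = ½·BA·AC·sin A ≈ 69.428.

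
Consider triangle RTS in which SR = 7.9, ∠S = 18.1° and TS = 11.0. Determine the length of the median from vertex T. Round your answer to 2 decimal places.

m_T ≈ 7.35

By the law of cosines, RT² = TS² + SR² − 2·TS·SR·cos S = 18.21, so RT ≈ 4.2674.
Median from T: ½√(2·RT² + 2·TS² − SR²) ≈ 7.3487.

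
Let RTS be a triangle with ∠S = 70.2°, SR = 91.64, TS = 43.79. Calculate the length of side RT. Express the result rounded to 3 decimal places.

87.160

By the law of cosines, RT² = TS² + SR² − 2·TS·SR·cos S = 7596.8, so RT ≈ 87.16.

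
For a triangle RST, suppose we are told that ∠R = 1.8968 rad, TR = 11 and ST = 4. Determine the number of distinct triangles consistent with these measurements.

TR·sin R = 11·sin(1.8968 rad) ≈ 10.42.
Since ∠R is not acute, a triangle exists only if ST > TR; here ST ≤ TR, so there is no triangle.

0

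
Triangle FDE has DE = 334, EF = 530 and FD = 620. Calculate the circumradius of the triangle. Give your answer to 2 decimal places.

R ≈ 310.08

By the law of cosines, cos F = (EF² + FD² − DE²) / (2·EF·FD) ≈ 0.84258, so ∠F ≈ 32.59°.
Circumradius = DE/(2 sin F) ≈ 310.08.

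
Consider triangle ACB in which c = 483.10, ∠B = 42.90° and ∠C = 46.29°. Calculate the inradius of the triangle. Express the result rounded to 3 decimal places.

The third angle is ∠A = 180° − ∠C − ∠B = 90.81°.
Law of sines: a = c·sin A/sin C ≈ 668.26.
Law of sines: b = c·sin B/sin C ≈ 454.95.
Area = ½·c·a·sin B ≈ 1.0988e+05.
Semiperimeter s = (668.26+483.1+454.95)/2 = 803.15.
Inradius = area/s = 1.0988e+05/803.15 ≈ 136.81.

r ≈ 136.812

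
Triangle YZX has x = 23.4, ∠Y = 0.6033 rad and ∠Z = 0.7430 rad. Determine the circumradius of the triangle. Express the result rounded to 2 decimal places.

The third angle is ∠X = π − ∠Y − ∠Z = 1.7953 rad.
Law of sines: y = x·sin Y/sin X ≈ 13.618.
Law of sines: z = x·sin Z/sin X ≈ 16.238.
Circumradius = x/(2 sin X) ≈ 12.001.

R ≈ 12.00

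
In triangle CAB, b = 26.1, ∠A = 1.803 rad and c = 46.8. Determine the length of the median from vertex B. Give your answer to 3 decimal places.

m_B ≈ 51.397

By the law of cosines, a² = b² + c² − 2·b·c·cos A = 3433.6, so a ≈ 58.597.
Median from B: ½√(2·c² + 2·a² − b²) ≈ 51.397.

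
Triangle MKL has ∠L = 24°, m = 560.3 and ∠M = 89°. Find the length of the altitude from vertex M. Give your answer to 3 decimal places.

The third angle is ∠K = 180° − ∠L − ∠M = 67.00°.
Law of sines: k = m·sin K/sin M ≈ 515.84.
Law of sines: l = m·sin L/sin M ≈ 227.93.
Area = ½·m·k·sin L ≈ 58778.
The altitude from M has length 2·area/m ≈ 209.81.

h_M ≈ 209.810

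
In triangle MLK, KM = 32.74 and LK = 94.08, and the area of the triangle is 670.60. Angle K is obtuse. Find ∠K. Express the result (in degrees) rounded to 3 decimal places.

∠K ≈ 154.187°

From area = ½·LK·KM·sin K, we get sin K = 2·area/(LK·KM) ≈ 0.43543.
Taking the obtuse solution, ∠K ≈ 154.19°.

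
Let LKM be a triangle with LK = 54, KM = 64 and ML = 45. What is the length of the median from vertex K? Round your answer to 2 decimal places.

m_K ≈ 54.77

Median from K: ½√(2·LK² + 2·KM² − ML²) ≈ 54.77.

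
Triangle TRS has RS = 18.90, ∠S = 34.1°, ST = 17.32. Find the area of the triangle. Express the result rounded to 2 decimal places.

area ≈ 91.76

Area = ½·RS·ST·sin S ≈ 91.762.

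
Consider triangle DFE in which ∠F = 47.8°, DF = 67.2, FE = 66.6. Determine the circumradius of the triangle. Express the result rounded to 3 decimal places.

By the law of cosines, ED² = DF² + FE² − 2·DF·FE·cos F = 2938.8, so ED ≈ 54.211.
Area = ½·DF·FE·sin F ≈ 1657.7.
Circumradius = ED/(2 sin F) ≈ 36.589.

36.589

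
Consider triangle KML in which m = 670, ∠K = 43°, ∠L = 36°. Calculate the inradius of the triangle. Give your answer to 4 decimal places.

The third angle is ∠M = 180° − ∠L − ∠K = 101.00°.
Law of sines: k = m·sin K/sin M ≈ 465.49.
Law of sines: l = m·sin L/sin M ≈ 401.19.
Area = ½·m·k·sin L ≈ 91659.
Semiperimeter s = (465.49+670+401.19)/2 = 768.34.
Inradius = area/s = 91659/768.34 ≈ 119.29.

r ≈ 119.2950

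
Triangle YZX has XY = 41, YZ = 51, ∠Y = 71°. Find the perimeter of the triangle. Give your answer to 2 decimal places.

By the law of cosines, ZX² = XY² + YZ² − 2·XY·YZ·cos Y = 2920.5, so ZX ≈ 54.041.
Semiperimeter s = (54.041+41+51)/2 = 73.021.
Perimeter = 54.041 + 41 + 51 = 146.04.

perimeter ≈ 146.04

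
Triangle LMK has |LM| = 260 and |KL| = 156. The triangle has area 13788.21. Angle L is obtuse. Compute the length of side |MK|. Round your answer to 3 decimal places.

From area = ½·|KL|·|LM|·sin L, we get sin L = 2·area/(|KL|·|LM|) ≈ 0.67989.
Taking the obtuse solution, ∠L ≈ 137.16°.
Law of cosines then gives |MK| ≈ 389.13.

389.130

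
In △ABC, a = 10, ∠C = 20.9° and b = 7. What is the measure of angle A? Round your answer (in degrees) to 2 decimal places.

By the law of cosines, c² = a² + b² − 2·a·b·cos C = 18.211, so c ≈ 4.2675.
Law of cosines again: cos A = (b² + c² − a²)/(2·b·c) ≈ -0.54881, so ∠A ≈ 123.29°.

123.29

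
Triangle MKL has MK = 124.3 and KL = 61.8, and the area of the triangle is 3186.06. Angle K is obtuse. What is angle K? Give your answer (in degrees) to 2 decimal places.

From area = ½·MK·KL·sin K, we get sin K = 2·area/(MK·KL) ≈ 0.82952.
Taking the obtuse solution, ∠K ≈ 123.95°.

∠K ≈ 123.95°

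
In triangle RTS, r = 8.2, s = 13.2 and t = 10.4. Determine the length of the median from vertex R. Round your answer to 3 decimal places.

Median from R: ½√(2·t² + 2·s² − r²) ≈ 11.153.

11.153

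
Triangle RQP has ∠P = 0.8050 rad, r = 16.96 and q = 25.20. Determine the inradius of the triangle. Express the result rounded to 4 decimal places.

5.1064

By the law of cosines, p² = r² + q² − 2·r·q·cos P = 330.22, so p ≈ 18.172.
Area = ½·r·q·sin P ≈ 154.04.
Semiperimeter s = (16.96+25.2+18.172)/2 = 30.166.
Inradius = area/s = 154.04/30.166 ≈ 5.1064.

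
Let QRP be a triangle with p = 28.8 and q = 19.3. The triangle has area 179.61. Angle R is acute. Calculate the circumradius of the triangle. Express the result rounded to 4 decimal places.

14.5483

From area = ½·p·q·sin R, we get sin R = 2·area/(p·q) ≈ 0.64627.
Taking the acute solution, ∠R ≈ 40.26°.
Law of cosines then gives r ≈ 18.804.
Circumradius = r/(2 sin R) ≈ 14.548.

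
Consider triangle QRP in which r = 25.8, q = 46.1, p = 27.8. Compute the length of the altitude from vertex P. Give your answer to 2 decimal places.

Semiperimeter s = (46.1 + 25.8 + 27.8)/2 = 49.85.
Heron's formula: area = √(49.85·3.75·24.05·22.05) ≈ 314.85.
The altitude from P has length 2·area/p ≈ 22.651.

22.65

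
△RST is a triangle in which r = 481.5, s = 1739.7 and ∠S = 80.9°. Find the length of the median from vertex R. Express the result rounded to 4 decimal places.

m_R ≈ 1727.9797

Law of sines: sin R = r·sin S/s ≈ 0.27329.
Since s ≥ r, only the acute value applies: ∠R ≈ 15.86°.
Then ∠T = 180° − ∠S − ∠R ≈ 83.24°.
Law of sines gives t = s·sin T/sin S ≈ 1749.6.
Median from R: ½√(2·s² + 2·t² − r²) ≈ 1728.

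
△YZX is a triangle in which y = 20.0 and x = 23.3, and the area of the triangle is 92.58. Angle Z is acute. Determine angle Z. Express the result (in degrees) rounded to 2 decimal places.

From area = ½·x·y·sin Z, we get sin Z = 2·area/(x·y) ≈ 0.39734.
Taking the acute solution, ∠Z ≈ 23.41°.

23.41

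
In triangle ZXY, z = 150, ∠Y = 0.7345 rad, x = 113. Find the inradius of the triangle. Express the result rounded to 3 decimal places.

31.248

By the law of cosines, y² = z² + x² − 2·z·x·cos Y = 10110, so y ≈ 100.55.
Area = ½·z·x·sin Y ≈ 5680.1.
Semiperimeter s = (150+113+100.55)/2 = 181.77.
Inradius = area/s = 5680.1/181.77 ≈ 31.248.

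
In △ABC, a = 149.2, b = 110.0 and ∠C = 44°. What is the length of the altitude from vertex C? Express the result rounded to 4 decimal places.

By the law of cosines, c² = a² + b² − 2·a·b·cos C = 10749, so c ≈ 103.68.
Area = ½·a·b·sin C ≈ 5700.4.
The altitude from C has length 2·area/c ≈ 109.96.

h_C ≈ 109.9634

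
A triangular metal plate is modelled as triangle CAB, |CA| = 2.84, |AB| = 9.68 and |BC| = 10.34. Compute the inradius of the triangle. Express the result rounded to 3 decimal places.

1.197

Semiperimeter s = (9.68 + 10.34 + 2.84)/2 = 11.43.
Heron's formula: area = √(11.43·1.75·1.09·8.59) ≈ 13.685.
Inradius = area/s = 13.685/11.43 ≈ 1.1973.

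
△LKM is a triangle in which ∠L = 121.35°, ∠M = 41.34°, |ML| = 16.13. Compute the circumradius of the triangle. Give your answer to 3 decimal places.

27.105

The third angle is ∠K = 180° − ∠M − ∠L = 17.31°.
Law of sines: |KM| = |ML|·sin L/sin K ≈ 46.296.
Law of sines: |LK| = |ML|·sin M/sin K ≈ 35.808.
Circumradius = |ML|/(2 sin K) ≈ 27.105.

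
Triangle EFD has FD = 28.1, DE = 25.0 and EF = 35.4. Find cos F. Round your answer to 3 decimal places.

cos F ≈ 0.713

By the law of cosines, cos F = (EF² + FD² − DE²) / (2·EF·FD) ≈ 0.71263, so ∠F ≈ 44.55°.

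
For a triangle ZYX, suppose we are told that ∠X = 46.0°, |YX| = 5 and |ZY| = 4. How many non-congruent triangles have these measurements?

|YX|·sin X = 5·sin(46.0°) ≈ 3.597.
Since |YX| sin X < |ZY| < |YX| (3.597 < 4 < 5), two triangles exist.

2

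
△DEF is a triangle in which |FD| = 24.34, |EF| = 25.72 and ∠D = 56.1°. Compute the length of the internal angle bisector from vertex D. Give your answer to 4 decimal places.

Law of sines: sin E = |FD|·sin D/|EF| ≈ 0.78548.
Since |EF| ≥ |FD|, only the acute value applies: ∠E ≈ 51.76°.
Then ∠F = 180° − ∠D − ∠E ≈ 72.14°.
Law of sines gives |DE| = |EF|·sin F/sin D ≈ 29.493.
The bisector from D has length 2·|FD|·|DE|·cos(∠D/2)/(|FD|+|DE|) ≈ 23.537.

23.5373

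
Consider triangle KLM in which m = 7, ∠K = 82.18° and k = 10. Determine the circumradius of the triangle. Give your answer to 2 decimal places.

R ≈ 5.05

Law of sines: sin M = m·sin K/k ≈ 0.69349.
Since k ≥ m, only the acute value applies: ∠M ≈ 43.91°.
Then ∠L = 180° − ∠K − ∠M ≈ 53.91°.
Law of sines gives l = k·sin L/sin K ≈ 8.1571.
Circumradius = k/(2 sin K) ≈ 5.0469.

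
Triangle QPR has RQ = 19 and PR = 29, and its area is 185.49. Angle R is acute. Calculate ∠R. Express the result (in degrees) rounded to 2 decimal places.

∠R ≈ 42.32°

From area = ½·PR·RQ·sin R, we get sin R = 2·area/(PR·RQ) ≈ 0.67328.
Taking the acute solution, ∠R ≈ 42.32°.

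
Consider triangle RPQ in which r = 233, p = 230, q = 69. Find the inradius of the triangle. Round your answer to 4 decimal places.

29.6620

Semiperimeter s = (233 + 230 + 69)/2 = 266.
Heron's formula: area = √(266·33·36·197) ≈ 7890.1.
Inradius = area/s = 7890.1/266 ≈ 29.662.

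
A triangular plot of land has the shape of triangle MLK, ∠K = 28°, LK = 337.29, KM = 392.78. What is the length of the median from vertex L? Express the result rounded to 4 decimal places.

m_L ≈ 188.0426

By the law of cosines, ML² = LK² + KM² − 2·LK·KM·cos K = 34094, so ML ≈ 184.64.
Median from L: ½√(2·ML² + 2·LK² − KM²) ≈ 188.04.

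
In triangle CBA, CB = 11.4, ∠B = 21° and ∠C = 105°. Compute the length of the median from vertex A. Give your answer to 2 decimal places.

The third angle is ∠A = 180° − ∠C − ∠B = 54.00°.
Law of sines: BA = CB·sin C/sin A ≈ 13.611.
Law of sines: AC = CB·sin B/sin A ≈ 5.0498.
Median from A: ½√(2·BA² + 2·AC² − CB²) ≈ 8.5376.

8.54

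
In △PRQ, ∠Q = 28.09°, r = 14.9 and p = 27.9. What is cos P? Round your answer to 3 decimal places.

cos P ≈ -0.595

By the law of cosines, q² = p² + r² − 2·p·r·cos Q = 266.93, so q ≈ 16.338.
Law of cosines again: cos P = (r² + q² − p²)/(2·r·q) ≈ -0.59454, so ∠P ≈ 126.48°.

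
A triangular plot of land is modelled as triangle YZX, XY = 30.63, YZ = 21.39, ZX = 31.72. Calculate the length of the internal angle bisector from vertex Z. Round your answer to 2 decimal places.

By the law of cosines, cos Z = (YZ² + ZX² − XY²) / (2·YZ·ZX) ≈ 0.38725, so ∠Z ≈ 67.22°.
The bisector from Z has length 2·YZ·ZX·cos(∠Z/2)/(YZ+ZX) ≈ 21.279.

21.28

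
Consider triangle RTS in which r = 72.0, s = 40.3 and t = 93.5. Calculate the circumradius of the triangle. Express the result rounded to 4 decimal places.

By the law of cosines, cos R = (t² + s² − r²) / (2·t·s) ≈ 0.68767, so ∠R ≈ 46.55°.
Circumradius = r/(2 sin R) ≈ 49.585.

49.5851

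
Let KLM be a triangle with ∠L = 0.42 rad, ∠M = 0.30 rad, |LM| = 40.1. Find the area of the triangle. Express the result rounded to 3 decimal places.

146.931

The third angle is ∠K = π − ∠L − ∠M = 2.422 rad.
Law of sines: |MK| = |LM|·sin L/sin K ≈ 24.798.
Law of sines: |KL| = |LM|·sin M/sin K ≈ 17.972.
Area = ½·|LM|·|MK|·sin M ≈ 146.93.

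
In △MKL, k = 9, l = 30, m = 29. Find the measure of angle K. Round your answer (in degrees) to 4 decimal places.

∠K ≈ 17.4416°

By the law of cosines, cos K = (l² + m² − k²) / (2·l·m) ≈ 0.95402, so ∠K ≈ 17.44°.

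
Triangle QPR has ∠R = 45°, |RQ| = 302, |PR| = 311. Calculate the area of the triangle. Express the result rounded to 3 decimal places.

Area = ½·|PR|·|RQ|·sin R ≈ 33206.

33206.442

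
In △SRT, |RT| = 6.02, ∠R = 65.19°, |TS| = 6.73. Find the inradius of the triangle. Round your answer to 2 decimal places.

Law of sines: sin S = |RT|·sin R/|TS| ≈ 0.81194.
Since |TS| ≥ |RT|, only the acute value applies: ∠S ≈ 54.29°.
Then ∠T = 180° − ∠R − ∠S ≈ 60.52°.
Law of sines gives |SR| = |TS|·sin T/sin R ≈ 6.4546.
Area = ½·|TS|·|RT|·sin T ≈ 17.635.
Semiperimeter s = (6.02+6.73+6.4546)/2 = 9.6023.
Inradius = area/s = 17.635/9.6023 ≈ 1.8366.

r ≈ 1.84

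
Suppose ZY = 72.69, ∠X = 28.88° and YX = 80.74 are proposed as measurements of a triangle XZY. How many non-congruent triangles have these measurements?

2

YX·sin X = 80.74·sin(28.88°) ≈ 39.
Since YX sin X < ZY < YX (39 < 72.69 < 80.74), two triangles exist.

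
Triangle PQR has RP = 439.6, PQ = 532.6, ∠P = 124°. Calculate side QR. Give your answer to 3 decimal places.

By the law of cosines, QR² = RP² + PQ² − 2·RP·PQ·cos P = 7.3876e+05, so QR ≈ 859.51.

859.511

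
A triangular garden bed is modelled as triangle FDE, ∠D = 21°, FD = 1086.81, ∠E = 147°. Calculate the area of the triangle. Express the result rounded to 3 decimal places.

The third angle is ∠F = 180° − ∠D − ∠E = 12.00°.
Law of sines: DE = FD·sin F/sin E ≈ 414.88.
Law of sines: EF = FD·sin D/sin E ≈ 715.11.
Area = ½·FD·DE·sin D ≈ 80794.

80793.526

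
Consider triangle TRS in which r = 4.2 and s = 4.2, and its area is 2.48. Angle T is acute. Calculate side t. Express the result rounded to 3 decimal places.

1.193

From area = ½·r·s·sin T, we get sin T = 2·area/(r·s) ≈ 0.28118.
Taking the acute solution, ∠T ≈ 16.33°.
Law of cosines then gives t ≈ 1.193.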